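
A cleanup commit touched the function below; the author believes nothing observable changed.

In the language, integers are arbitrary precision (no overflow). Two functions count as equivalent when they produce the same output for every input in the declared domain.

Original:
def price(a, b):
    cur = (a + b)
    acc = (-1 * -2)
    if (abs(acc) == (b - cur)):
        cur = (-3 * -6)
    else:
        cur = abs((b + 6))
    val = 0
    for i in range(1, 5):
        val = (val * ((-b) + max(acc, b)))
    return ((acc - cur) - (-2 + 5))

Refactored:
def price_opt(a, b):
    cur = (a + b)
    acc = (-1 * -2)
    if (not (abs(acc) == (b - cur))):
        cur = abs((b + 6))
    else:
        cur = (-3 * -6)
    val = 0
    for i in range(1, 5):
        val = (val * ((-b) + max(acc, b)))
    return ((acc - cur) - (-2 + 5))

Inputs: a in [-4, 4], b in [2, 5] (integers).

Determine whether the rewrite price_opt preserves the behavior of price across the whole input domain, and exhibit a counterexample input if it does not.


Although boolean connective usage differs, 36/36 inputs agree.
verdict: equivalent


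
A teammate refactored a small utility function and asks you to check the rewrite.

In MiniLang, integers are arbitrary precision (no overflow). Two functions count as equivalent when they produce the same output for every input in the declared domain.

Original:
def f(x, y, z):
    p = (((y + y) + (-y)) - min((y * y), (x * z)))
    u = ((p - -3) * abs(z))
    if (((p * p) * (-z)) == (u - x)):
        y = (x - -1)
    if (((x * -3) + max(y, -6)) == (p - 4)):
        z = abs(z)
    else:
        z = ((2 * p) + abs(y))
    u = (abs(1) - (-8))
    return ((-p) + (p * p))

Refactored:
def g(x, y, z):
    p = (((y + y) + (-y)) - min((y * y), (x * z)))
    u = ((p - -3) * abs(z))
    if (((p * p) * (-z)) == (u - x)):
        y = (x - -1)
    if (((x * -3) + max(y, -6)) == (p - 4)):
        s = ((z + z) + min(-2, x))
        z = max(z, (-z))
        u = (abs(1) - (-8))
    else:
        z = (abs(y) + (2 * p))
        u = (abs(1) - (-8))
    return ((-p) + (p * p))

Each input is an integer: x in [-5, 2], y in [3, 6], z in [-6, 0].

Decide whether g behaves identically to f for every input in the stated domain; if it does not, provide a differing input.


Behavior is preserved: although statement counts differ, and min/max/abs usage differs, and constant usage differs, and local variable names differ, and arithmetic usage differs, the outputs never diverge.
Tracing x=2, y=5, z=-4: f: p becomes 13; next u becomes 64; next (((p * p) * (-z)) == (u - x)) evaluates to false; next (((x * -3) + max(y, -6)) == (p - 4)) evaluates to false; next z becomes 31; next u becomes 9; next final value 156 | g: p becomes 13; next u becomes 64; next (((p * p) * (-z)) == (u - x)) evaluates to false; next (((x * -3) + max(y, -6)) == (p - 4)) evaluates to false; next z becomes 31; next u becomes 9; next final value 156 — matching result 156.
Checked all 224 inputs in the declared domain: the outputs agree on every one.
verdict: equivalent


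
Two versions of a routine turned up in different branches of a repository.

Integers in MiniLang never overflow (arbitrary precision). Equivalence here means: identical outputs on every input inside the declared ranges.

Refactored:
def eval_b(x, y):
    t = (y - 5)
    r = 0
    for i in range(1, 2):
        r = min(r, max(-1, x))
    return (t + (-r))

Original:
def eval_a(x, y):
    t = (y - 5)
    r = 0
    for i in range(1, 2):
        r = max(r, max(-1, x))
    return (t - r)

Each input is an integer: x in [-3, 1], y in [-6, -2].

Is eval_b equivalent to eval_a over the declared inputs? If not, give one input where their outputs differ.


Try x=-3, y=-6.
eval_a: t = -11; r = 0; [i=1]; r = 0; return -11
eval_b: t = -11; r = 0; [i=1]; r = -1; return -10
-11 against -10: the behavior changed.
verdict: not equivalent; witness: x=-3, y=-6


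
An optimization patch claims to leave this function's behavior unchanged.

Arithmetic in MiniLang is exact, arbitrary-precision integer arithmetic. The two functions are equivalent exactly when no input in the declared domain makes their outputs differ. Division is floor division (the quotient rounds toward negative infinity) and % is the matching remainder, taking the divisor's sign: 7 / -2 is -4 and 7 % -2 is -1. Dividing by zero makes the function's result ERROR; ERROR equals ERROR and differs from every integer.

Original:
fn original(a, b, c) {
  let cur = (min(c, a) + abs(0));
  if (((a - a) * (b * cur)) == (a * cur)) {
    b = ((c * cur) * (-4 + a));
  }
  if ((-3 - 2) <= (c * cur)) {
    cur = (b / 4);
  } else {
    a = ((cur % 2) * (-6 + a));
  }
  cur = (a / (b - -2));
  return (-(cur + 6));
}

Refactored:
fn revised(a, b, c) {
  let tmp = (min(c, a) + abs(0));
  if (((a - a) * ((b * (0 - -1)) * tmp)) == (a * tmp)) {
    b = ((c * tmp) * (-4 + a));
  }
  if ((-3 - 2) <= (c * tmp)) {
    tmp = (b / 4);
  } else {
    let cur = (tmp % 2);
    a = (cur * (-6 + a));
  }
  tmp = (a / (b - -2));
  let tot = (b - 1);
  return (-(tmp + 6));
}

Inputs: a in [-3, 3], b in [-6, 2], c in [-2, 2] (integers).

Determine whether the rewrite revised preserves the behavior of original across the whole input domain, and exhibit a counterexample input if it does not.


Differences: arithmetic usage differs, statement counts differ, constant usage differs, local variable names differ — yet all 315 inputs agree.
verdict: equivalent


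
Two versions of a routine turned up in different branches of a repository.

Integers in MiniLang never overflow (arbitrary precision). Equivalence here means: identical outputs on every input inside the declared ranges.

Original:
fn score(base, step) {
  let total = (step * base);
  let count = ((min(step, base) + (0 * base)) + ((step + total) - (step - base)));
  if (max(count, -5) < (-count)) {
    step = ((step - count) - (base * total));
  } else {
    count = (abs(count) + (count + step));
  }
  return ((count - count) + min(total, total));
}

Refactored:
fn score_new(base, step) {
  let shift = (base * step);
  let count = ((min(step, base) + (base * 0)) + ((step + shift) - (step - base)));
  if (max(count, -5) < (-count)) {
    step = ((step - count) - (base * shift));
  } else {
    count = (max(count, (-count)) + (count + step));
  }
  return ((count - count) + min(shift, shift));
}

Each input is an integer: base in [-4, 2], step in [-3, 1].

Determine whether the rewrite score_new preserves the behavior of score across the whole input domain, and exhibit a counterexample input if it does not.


The two versions differ — the changes include min/max/abs usage differs, local variable names differ.
Spot check at base=-1, step=-2 — score: total=2, then count=-1, then (max(count, -5) < (-count)) is true, then step=1, then returns 2. score_new: shift=2, then count=-1, then (max(count, -5) < (-count)) is true, then step=1, then returns 2. Both give 2.
Every one of the 35 inputs gives matching results.
verdict: equivalent


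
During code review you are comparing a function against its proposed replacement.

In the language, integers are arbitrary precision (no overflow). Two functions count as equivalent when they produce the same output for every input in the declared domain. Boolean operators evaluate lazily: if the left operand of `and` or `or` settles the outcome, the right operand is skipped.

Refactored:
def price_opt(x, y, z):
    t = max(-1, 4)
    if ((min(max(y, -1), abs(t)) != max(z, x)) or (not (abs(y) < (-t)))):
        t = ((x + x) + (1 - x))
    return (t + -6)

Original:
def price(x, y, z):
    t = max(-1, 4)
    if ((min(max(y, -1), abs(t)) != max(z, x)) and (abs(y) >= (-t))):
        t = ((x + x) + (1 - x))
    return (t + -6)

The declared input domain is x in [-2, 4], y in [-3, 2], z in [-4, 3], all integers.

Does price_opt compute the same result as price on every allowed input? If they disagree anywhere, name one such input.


Take x=-2, y=-3, z=-1.
price: t := 4 | ((min(max(y, -1), abs(t)) != max(z, x)) and (abs(y) >= (-t))): false | result -2
price_opt: t := 4 | ((min(max(y, -1), abs(t)) != max(z, x)) or (not (abs(y) < (-t)))): true | t := -1 | result -7
-2 and -7 differ, so these are not the same function on this domain.
verdict: not equivalent; witness: x=-2, y=-3, z=-1


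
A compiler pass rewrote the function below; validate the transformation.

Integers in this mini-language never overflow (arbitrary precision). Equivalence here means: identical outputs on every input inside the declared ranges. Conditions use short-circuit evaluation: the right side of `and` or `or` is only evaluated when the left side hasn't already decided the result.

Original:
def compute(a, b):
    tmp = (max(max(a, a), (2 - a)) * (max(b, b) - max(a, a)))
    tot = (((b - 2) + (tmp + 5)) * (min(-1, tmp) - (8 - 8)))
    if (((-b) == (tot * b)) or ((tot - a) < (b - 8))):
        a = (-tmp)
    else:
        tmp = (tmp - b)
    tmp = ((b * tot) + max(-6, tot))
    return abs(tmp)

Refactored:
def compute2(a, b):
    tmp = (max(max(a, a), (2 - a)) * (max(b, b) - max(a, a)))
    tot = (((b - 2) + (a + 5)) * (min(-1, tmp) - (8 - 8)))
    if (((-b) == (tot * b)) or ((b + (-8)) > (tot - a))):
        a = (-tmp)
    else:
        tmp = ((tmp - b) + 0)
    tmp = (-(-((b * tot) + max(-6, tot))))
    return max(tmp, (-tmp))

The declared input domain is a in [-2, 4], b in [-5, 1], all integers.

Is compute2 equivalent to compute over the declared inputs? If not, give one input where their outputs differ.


Run the pair on a=-2, b=-5.
compute: tmp := -12 | tot := 168 | (((-b) == (tot * b)) or ((tot - a) < (b - 8))): false | tmp := -7 | tmp := -672 | result 672
compute2: tmp := -12 | tot := 48 | (((-b) == (tot * b)) or ((b + (-8)) > (tot - a))): false | tmp := -7 | tmp := -192 | result 192
672 against 192: the behavior changed.
verdict: not equivalent; witness: a=-2, b=-5


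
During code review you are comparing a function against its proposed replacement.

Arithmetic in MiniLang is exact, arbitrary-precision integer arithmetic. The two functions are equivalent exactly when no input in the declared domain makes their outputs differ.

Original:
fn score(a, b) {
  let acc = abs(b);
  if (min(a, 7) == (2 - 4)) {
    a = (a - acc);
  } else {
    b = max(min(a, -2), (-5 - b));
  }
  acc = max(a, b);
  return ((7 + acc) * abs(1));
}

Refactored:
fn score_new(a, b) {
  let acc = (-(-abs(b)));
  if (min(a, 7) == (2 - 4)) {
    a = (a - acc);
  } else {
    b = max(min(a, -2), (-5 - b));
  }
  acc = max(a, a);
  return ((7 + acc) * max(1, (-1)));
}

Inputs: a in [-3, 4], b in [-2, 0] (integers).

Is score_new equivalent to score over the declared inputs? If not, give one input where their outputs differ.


The rewrite breaks on a=-2, b=-2, where the results are 5 and 3.
score: acc = 2; (min(a, 7) == (2 - 4)) -> true; a = -4; acc = -2; return 5
score_new: acc = 2; (min(a, 7) == (2 - 4)) -> true; a = -4; acc = -4; return 3
verdict: not equivalent; witness: a=-2, b=-2


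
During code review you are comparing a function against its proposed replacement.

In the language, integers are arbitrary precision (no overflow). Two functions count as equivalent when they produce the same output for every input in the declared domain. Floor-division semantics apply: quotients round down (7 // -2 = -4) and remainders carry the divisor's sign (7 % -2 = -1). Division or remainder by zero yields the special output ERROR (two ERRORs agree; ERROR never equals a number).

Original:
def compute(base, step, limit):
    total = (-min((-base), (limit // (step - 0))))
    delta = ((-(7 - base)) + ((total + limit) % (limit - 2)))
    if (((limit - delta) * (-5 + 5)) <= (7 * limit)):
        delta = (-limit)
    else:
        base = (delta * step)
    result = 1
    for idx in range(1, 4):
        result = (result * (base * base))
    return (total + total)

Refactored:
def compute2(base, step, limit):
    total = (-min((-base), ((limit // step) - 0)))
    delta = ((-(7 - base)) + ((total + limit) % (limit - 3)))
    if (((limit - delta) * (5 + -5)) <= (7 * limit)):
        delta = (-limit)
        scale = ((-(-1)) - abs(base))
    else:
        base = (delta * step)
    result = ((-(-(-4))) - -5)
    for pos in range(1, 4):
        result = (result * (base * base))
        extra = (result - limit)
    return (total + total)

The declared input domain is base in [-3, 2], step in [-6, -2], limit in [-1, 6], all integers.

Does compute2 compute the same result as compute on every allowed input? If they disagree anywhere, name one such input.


These are not equivalent — on base=-3, step=-6, limit=2 the outputs split (ERROR vs 2).
compute: total := 1 | divide-by-zero, output ERROR
compute2: total := 1 | delta := -10 | (((limit - delta) * (5 + -5)) <= (7 * limit)): true | delta := -2 | scale := -2 | result := 1 | iter pos=1: | result := 9 | extra := 7 | iter pos=2: | result := 81 | extra := 79 | iter pos=3: | result := 729 | extra := 727 | result 2
verdict: not equivalent; witness: base=-3, step=-6, limit=2


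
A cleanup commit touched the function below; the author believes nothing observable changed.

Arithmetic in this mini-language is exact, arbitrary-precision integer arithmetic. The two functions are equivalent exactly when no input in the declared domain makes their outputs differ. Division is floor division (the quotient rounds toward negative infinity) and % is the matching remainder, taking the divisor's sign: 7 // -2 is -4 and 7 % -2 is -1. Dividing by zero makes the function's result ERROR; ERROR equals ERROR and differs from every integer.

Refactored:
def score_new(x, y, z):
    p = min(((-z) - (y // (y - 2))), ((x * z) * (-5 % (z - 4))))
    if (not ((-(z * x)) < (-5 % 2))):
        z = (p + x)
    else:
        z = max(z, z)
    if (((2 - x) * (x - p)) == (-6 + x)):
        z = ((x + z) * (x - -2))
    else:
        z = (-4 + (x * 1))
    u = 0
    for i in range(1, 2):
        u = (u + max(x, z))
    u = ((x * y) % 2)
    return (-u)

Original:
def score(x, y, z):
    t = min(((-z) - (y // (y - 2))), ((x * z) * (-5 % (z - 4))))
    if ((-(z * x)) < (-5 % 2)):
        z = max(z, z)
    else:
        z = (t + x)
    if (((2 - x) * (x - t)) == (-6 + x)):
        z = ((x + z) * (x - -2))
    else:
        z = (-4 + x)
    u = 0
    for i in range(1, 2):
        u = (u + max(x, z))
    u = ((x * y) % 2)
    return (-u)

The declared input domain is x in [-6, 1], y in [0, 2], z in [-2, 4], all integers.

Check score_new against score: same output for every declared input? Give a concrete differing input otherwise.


This is a faithful refactor — constant usage differs; and boolean connective usage differs; and local variable names differ; and arithmetic usage differs, but the computed results match everywhere.
Spot check at x=0, y=2, z=3 — score: hits division by zero so the output is ERROR. score_new: hits division by zero so the output is ERROR. Both give ERROR.
Sweeping the whole domain (168 inputs) finds no disagreement.
verdict: equivalent


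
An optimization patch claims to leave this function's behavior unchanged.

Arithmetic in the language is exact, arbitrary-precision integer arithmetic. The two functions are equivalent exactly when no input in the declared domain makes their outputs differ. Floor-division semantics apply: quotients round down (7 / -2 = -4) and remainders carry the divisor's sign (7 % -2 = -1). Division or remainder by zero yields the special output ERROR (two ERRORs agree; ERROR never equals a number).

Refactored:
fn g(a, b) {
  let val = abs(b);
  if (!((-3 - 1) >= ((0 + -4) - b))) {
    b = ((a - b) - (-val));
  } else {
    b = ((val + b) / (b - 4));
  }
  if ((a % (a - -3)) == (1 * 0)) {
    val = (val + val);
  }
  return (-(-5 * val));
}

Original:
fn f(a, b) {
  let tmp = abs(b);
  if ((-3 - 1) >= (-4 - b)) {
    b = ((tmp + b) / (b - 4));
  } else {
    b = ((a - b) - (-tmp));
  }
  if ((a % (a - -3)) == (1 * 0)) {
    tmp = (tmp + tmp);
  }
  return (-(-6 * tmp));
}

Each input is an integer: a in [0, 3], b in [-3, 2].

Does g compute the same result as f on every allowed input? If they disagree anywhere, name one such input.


Try a=0, b=-3.
f: tmp := 3 | ((-3 - 1) >= (-4 - b)): false | b := 6 | ((a % (a - -3)) == (1 * 0)): true | tmp := 6 | result 36
g: val := 3 | (!((-3 - 1) >= ((0 + -4) - b))): true | b := 6 | ((a % (a - -3)) == (1 * 0)): true | val := 6 | result 30
36 and 30 differ, so these are not the same function on this domain.
verdict: not equivalent; witness: a=0, b=-3


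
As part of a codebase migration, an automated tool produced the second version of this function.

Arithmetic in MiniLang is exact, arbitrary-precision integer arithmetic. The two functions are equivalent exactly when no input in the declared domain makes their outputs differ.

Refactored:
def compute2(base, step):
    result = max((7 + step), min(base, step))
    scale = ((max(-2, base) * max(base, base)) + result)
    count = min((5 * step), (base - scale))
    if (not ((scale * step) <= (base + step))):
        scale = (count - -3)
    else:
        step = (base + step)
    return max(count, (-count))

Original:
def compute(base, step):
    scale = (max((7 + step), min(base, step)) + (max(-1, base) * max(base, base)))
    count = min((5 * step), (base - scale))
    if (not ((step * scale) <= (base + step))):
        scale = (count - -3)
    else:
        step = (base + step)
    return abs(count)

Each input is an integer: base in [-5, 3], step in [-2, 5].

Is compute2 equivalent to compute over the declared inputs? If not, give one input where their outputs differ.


These are not equivalent — on base=-5, step=-2 the outputs split (15 vs 20).
compute: scale := 10 | count := -15 | (not ((step * scale) <= (base + step))): false | step := -7 | result 15
compute2: result := 5 | scale := 15 | count := -20 | (not ((scale * step) <= (base + step))): false | step := -7 | result 20
verdict: not equivalent; witness: base=-5, step=-2


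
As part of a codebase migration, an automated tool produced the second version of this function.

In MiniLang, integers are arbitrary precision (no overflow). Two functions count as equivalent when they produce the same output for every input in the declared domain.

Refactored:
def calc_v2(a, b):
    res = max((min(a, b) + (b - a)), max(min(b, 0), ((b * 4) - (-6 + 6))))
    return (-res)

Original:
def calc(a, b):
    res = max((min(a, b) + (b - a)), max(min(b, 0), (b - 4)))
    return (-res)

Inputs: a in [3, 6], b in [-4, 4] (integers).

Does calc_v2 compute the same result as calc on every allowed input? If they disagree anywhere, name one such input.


a=3, b=1 yields 0 from calc but -4 from calc_v2.
verdict: not equivalent; witness: a=3, b=1


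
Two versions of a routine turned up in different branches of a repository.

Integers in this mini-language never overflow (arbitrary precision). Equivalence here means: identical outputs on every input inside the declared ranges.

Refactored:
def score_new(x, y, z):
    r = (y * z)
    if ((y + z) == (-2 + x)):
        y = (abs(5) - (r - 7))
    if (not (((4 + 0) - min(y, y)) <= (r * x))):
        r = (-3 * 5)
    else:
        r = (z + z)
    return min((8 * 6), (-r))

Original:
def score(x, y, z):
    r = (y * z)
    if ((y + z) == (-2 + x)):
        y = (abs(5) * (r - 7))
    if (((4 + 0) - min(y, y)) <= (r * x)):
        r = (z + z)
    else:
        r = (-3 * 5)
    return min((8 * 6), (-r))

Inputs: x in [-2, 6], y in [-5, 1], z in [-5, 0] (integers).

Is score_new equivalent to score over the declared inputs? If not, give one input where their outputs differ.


Take x=-2, y=-4, z=0.
score: r becomes 0; next ((y + z) == (-2 + x)) evaluates to true; next y becomes -35; next (((4 + 0) - min(y, y)) <= (r * x)) evaluates to false; next r becomes -15; next final value 15
score_new: r becomes 0; next ((y + z) == (-2 + x)) evaluates to true; next y becomes 12; next (not (((4 + 0) - min(y, y)) <= (r * x))) evaluates to false; next r becomes 0; next final value 0
15 vs 0 — the two versions disagree here.
verdict: not equivalent; witness: x=-2, y=-4, z=0


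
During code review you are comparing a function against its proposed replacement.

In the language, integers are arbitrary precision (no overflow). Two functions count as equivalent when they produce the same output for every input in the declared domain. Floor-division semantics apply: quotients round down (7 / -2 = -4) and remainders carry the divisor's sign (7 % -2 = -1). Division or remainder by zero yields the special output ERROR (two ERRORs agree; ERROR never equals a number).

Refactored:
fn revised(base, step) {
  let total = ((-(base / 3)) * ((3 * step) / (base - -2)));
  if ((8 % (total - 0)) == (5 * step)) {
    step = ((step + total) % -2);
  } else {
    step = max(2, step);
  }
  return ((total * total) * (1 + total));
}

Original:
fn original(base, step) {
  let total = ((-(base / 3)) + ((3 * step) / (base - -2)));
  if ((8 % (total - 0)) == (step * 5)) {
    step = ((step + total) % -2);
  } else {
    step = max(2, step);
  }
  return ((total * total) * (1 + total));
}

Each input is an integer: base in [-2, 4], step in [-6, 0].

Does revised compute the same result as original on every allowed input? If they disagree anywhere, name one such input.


Try base=-1, step=-6.
original: total becomes -17; next ((8 % (total - 0)) == (step * 5)) evaluates to false; next step becomes 2; next final value -4624
revised: total becomes -18; next ((8 % (total - 0)) == (5 * step)) evaluates to false; next step becomes 2; next final value -5508
-4624 and -5508 differ, so these are not the same function on this domain.
verdict: not equivalent; witness: base=-1, step=-6


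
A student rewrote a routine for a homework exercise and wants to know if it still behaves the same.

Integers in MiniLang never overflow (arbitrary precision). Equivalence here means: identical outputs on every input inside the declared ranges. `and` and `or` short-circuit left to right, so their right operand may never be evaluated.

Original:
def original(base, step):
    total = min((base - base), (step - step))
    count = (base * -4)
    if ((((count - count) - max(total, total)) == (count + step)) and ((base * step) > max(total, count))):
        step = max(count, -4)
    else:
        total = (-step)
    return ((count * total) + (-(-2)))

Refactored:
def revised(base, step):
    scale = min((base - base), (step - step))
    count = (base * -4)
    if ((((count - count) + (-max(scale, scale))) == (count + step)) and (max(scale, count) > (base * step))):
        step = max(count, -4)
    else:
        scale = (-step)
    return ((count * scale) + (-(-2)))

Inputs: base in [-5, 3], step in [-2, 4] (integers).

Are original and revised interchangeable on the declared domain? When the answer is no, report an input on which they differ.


At base=1, step=4: original gives 2, revised gives 18.
verdict: not equivalent; witness: base=1, step=4


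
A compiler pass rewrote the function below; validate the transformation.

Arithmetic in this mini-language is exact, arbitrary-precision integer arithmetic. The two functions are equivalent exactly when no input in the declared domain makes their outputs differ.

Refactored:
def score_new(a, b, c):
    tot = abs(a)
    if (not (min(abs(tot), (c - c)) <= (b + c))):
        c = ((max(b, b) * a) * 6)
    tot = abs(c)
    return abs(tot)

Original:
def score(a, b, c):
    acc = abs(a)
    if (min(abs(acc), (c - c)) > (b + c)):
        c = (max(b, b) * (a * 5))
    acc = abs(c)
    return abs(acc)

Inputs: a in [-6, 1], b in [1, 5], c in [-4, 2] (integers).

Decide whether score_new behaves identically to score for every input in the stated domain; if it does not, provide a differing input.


Not equivalent: a=-6, b=1, c=-4 separates them (30 vs 36).
score: acc=6, then (min(abs(acc), (c - c)) > (b + c)) is true, then c=-30, then acc=30, then returns 30
score_new: tot=6, then (not (min(abs(tot), (c - c)) <= (b + c))) is true, then c=-36, then tot=36, then returns 36
verdict: not equivalent; witness: a=-6, b=1, c=-4


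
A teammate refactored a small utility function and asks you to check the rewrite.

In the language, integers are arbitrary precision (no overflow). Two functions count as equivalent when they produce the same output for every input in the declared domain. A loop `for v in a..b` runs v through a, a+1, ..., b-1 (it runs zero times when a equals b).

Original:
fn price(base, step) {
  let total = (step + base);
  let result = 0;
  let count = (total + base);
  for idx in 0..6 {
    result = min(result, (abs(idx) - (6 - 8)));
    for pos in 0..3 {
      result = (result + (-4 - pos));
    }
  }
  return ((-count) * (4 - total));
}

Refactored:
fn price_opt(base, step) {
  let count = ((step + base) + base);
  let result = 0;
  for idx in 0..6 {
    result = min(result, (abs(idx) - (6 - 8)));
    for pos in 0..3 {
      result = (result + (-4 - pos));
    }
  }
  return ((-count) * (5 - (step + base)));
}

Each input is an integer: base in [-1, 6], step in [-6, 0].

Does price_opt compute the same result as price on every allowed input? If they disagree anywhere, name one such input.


There is a counterexample at base=-1, step=-6: 88 on one side, 96 on the other.
price: total=-7, then result=0, then count=-8, then (idx=0), then result=0, then (pos=0), then result=-4, then (pos=1), then result=-9, then (pos=2), then result=-15, then (idx=1), then result=-15, then (pos=0), then result=-19, then (pos=1), then result=-24, then (pos=2), then result=-30, then (idx=2), then result=-30, then (pos=0), then result=-34, then (pos=1), then result=-39, then (pos=2), then result=-45, then (idx=3), then result=-45, then (pos=0), then result=-49, then (pos=1), then result=-54, then (pos=2), then result=-60, then (idx=4), then result=-60, then (pos=0), then result=-64, then (pos=1), then result=-69, then (pos=2), then result=-75, then (idx=5), then result=-75, then (pos=0), then result=-79, then (pos=1), then result=-84, then (pos=2), then result=-90, then returns 88
price_opt: count=-8, then result=0, then (idx=0), then result=0, then (pos=0), then result=-4, then (pos=1), then result=-9, then (pos=2), then result=-15, then (idx=1), then result=-15, then (pos=0), then result=-19, then (pos=1), then result=-24, then (pos=2), then result=-30, then (idx=2), then result=-30, then (pos=0), then result=-34, then (pos=1), then result=-39, then (pos=2), then result=-45, then (idx=3), then result=-45, then (pos=0), then result=-49, then (pos=1), then result=-54, then (pos=2), then result=-60, then (idx=4), then result=-60, then (pos=0), then result=-64, then (pos=1), then result=-69, then (pos=2), then result=-75, then (idx=5), then result=-75, then (pos=0), then result=-79, then (pos=1), then result=-84, then (pos=2), then result=-90, then returns 96
verdict: not equivalent; witness: base=-1, step=-6


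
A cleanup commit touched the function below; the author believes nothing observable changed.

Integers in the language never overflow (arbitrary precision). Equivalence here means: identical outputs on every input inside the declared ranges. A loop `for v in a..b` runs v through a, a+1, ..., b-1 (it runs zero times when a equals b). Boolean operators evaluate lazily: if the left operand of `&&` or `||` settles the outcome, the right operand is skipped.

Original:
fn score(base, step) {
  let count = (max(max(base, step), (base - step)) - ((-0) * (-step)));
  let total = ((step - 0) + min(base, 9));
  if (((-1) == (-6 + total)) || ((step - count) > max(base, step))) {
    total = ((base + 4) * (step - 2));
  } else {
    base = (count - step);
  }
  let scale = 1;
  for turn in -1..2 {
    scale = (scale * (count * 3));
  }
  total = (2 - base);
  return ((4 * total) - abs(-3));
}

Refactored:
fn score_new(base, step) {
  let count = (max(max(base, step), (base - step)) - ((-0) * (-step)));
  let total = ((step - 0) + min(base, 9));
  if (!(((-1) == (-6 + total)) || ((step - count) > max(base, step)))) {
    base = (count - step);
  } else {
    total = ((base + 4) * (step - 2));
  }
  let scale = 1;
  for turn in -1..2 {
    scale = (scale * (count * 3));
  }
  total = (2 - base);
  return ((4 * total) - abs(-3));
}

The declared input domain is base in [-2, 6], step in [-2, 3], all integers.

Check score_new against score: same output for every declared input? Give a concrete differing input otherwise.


The two are interchangeable: boolean connective usage differs, and every declared input agrees.
Tracing base=6, step=0: score: count = 6; total = 6; (((-1) == (-6 + total)) || ((step - count) > max(base, step))) -> false; base = 6; scale = 1; [turn=-1]; scale = 18; [turn=0]; scale = 324; [turn=1]; scale = 5832; total = -4; return -19 | score_new: count = 6; total = 6; (!(((-1) == (-6 + total)) || ((step - count) > max(base, step)))) -> true; base = 6; scale = 1; [turn=-1]; scale = 18; [turn=0]; scale = 324; [turn=1]; scale = 5832; total = -4; return -19 — matching result -19.
Every one of the 54 inputs gives matching results.
verdict: equivalent


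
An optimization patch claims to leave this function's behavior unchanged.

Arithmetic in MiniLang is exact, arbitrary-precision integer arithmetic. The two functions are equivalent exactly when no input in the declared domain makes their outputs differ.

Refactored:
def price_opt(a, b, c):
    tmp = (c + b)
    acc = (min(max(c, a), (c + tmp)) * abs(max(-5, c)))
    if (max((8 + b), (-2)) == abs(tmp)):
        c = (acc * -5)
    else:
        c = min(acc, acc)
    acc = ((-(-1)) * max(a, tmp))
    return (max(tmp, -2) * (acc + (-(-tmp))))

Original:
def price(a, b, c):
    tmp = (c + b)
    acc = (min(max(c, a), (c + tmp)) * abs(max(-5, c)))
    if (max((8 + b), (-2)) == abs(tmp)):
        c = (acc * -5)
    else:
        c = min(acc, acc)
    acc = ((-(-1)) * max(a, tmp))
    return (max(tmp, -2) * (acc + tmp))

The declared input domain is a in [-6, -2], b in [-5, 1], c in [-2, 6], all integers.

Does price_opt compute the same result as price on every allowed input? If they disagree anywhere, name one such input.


Although same computation, different form, 315/315 inputs agree.
verdict: equivalent


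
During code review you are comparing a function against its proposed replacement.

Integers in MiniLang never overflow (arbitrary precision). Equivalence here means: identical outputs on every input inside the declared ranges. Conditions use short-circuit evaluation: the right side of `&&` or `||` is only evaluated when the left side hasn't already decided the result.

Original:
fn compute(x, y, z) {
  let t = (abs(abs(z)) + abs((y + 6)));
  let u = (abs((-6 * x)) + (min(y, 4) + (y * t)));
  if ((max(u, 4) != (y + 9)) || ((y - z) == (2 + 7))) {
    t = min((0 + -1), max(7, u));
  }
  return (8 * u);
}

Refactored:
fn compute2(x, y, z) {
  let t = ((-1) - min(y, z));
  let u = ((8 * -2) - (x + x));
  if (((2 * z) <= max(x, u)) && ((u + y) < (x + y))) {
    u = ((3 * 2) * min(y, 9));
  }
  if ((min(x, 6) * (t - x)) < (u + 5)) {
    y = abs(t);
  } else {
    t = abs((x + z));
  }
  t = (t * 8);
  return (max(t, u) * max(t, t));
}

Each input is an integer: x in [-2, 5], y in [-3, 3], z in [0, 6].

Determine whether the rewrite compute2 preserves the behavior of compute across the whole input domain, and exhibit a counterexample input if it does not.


There is a counterexample at x=-2, y=-3, z=0: 0 on one side, 256 on the other.
compute: t := 3 | u := 0 | ((max(u, 4) != (y + 9)) || ((y - z) == (2 + 7))): true | t := -1 | result 0
compute2: t := 2 | u := -12 | (((2 * z) <= max(x, u)) && ((u + y) < (x + y))): false | ((min(x, 6) * (t - x)) < (u + 5)): true | y := 2 | t := 16 | result 256
verdict: not equivalent; witness: x=-2, y=-3, z=0


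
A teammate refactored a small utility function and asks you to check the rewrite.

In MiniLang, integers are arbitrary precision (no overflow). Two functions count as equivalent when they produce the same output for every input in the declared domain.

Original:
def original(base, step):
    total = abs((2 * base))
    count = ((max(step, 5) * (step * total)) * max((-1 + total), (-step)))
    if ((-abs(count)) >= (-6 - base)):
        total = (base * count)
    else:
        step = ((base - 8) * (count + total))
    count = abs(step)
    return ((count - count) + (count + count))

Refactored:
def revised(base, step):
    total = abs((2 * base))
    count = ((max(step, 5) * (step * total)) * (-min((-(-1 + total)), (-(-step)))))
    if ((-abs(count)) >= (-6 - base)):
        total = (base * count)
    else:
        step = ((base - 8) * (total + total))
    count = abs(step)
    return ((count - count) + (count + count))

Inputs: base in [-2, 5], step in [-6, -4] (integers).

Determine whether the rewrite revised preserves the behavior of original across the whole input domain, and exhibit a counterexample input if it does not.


Try base=-2, step=-6.
original: total=4, then count=-720, then ((-abs(count)) >= (-6 - base)) is false, then step=7160, then count=7160, then returns 14320
revised: total=4, then count=-720, then ((-abs(count)) >= (-6 - base)) is false, then step=-80, then count=80, then returns 160
14320 against 160: the behavior changed.
verdict: not equivalent; witness: base=-2, step=-6


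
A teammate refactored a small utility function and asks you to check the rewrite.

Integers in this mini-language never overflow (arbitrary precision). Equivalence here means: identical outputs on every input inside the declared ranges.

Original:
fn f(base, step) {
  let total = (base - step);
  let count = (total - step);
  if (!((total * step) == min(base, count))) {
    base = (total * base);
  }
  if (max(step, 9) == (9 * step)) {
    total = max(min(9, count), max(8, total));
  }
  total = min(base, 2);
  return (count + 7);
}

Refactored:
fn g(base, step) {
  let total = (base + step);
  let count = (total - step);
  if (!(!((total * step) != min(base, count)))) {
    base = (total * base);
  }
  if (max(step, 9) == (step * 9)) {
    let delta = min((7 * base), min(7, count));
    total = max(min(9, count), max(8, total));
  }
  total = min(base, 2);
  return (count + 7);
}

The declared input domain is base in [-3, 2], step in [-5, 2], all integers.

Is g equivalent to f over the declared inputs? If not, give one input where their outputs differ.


Take base=-3, step=-5.
f: total=2, then count=7, then (!((total * step) == min(base, count))) is true, then base=-6, then (max(step, 9) == (9 * step)) is false, then total=-6, then returns 14
g: total=-8, then count=-3, then (!(!((total * step) != min(base, count)))) is true, then base=24, then (max(step, 9) == (step * 9)) is false, then total=2, then returns 4
14 against 4: the behavior changed.
verdict: not equivalent; witness: base=-3, step=-5


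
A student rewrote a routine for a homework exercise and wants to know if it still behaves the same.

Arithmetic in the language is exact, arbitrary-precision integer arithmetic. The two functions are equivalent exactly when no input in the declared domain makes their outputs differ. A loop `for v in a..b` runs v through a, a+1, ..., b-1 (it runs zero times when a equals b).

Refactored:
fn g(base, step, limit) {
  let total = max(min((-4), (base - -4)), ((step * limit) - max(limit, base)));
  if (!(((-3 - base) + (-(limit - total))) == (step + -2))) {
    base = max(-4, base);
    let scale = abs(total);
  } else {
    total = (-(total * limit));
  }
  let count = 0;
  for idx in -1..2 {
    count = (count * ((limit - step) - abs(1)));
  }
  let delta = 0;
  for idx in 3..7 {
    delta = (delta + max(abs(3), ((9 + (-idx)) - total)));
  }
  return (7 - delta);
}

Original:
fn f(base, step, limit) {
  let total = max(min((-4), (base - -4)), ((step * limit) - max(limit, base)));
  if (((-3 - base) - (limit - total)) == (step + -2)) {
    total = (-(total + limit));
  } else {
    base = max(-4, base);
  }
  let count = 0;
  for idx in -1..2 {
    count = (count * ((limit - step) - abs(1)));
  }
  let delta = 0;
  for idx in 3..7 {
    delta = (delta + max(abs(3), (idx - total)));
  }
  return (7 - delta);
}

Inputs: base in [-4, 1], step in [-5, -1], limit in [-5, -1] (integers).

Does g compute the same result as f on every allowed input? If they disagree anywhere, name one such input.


Evaluate both at base=1, step=-1, limit=-1.
f: total = 0; (((-3 - base) - (limit - total)) == (step + -2)) -> true; total = 1; count = 0; [idx=-1]; count = 0; [idx=0]; count = 0; [idx=1]; count = 0; delta = 0; [idx=3]; delta = 3; [idx=4]; delta = 6; [idx=5]; delta = 10; [idx=6]; delta = 15; return -8
g: total = 0; (!(((-3 - base) + (-(limit - total))) == (step + -2))) -> false; total = 0; count = 0; [idx=-1]; count = 0; [idx=0]; count = 0; [idx=1]; count = 0; delta = 0; [idx=3]; delta = 6; [idx=4]; delta = 11; [idx=5]; delta = 15; [idx=6]; delta = 18; return -11
-8 against -11: the behavior changed.
verdict: not equivalent; witness: base=1, step=-1, limit=-1


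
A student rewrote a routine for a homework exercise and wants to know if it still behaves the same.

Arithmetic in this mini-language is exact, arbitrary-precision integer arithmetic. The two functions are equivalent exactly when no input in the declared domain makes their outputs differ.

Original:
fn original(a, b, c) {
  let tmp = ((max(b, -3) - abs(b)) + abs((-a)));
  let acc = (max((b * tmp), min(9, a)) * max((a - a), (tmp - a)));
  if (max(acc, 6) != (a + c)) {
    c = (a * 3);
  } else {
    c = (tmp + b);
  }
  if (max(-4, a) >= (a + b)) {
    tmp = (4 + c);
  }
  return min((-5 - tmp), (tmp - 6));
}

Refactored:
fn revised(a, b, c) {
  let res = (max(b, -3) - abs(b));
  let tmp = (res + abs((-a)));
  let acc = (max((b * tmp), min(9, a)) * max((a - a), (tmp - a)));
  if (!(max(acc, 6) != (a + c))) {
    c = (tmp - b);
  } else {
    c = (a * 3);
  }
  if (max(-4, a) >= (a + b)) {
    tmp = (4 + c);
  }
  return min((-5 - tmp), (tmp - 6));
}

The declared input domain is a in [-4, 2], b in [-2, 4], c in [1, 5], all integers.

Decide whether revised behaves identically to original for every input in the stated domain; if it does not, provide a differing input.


Run the pair on a=1, b=-2, c=5.
original: tmp=-3, then acc=0, then (max(acc, 6) != (a + c)) is false, then c=-5, then (max(-4, a) >= (a + b)) is true, then tmp=-1, then returns -7
revised: res=-4, then tmp=-3, then acc=0, then (!(max(acc, 6) != (a + c))) is true, then c=-1, then (max(-4, a) >= (a + b)) is true, then tmp=3, then returns -8
-7 against -8: the behavior changed.
verdict: not equivalent; witness: a=1, b=-2, c=5


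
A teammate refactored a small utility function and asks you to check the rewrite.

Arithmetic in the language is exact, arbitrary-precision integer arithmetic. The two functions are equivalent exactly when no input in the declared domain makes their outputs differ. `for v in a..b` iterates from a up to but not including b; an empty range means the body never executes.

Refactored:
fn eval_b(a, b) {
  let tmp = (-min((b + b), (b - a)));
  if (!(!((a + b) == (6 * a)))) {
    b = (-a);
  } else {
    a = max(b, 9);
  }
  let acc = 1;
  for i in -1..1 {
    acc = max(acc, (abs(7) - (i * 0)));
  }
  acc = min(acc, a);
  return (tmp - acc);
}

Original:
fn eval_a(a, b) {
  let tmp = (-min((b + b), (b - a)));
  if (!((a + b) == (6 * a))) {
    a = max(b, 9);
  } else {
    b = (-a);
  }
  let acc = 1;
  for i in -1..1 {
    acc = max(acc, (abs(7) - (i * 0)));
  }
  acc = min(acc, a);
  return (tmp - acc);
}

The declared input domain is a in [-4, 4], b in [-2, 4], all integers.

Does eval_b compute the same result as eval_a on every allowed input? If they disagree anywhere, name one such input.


Although boolean connective usage differs, 63/63 inputs agree.
verdict: equivalent


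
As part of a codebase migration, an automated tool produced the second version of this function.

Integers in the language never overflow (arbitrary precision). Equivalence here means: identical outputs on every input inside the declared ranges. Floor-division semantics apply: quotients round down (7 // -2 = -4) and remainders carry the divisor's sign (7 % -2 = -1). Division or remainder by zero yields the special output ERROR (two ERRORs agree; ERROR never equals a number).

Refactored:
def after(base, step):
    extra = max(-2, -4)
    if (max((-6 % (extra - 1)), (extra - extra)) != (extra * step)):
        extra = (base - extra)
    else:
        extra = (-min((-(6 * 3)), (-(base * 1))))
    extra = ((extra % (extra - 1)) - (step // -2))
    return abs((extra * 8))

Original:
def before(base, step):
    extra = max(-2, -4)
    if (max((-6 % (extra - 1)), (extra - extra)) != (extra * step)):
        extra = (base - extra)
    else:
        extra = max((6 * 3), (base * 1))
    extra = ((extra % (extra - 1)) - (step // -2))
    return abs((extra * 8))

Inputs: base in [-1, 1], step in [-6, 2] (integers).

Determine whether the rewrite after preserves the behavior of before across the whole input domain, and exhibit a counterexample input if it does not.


Equivalent — the differences include min/max/abs usage differs, yet no declared input distinguishes the two.
As a probe, take base=1, step=-1: before runs extra becomes -2; next (max((-6 % (extra - 1)), (extra - extra)) != (extra * step)) evaluates to true; next extra becomes 3; next extra becomes 1; next final value 8; after runs extra becomes -2; next (max((-6 % (extra - 1)), (extra - extra)) != (extra * step)) evaluates to true; next extra becomes 3; next extra becomes 1; next final value 8; both end at 8.
Every one of the 27 inputs gives matching results.
verdict: equivalent
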